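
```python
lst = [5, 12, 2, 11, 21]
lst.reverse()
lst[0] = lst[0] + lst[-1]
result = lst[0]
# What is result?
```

Trace (tracking result):
lst = [5, 12, 2, 11, 21]  # -> lst = [5, 12, 2, 11, 21]
lst.reverse()  # -> lst = [21, 11, 2, 12, 5]
lst[0] = lst[0] + lst[-1]  # -> lst = [26, 11, 2, 12, 5]
result = lst[0]  # -> result = 26

Answer: 26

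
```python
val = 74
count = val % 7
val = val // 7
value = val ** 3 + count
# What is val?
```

Answer: 10

Derivation:
Trace (tracking val):
val = 74  # -> val = 74
count = val % 7  # -> count = 4
val = val // 7  # -> val = 10
value = val ** 3 + count  # -> value = 1004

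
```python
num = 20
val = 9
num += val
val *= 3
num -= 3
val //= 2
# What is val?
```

Answer: 13

Derivation:
Trace (tracking val):
num = 20  # -> num = 20
val = 9  # -> val = 9
num += val  # -> num = 29
val *= 3  # -> val = 27
num -= 3  # -> num = 26
val //= 2  # -> val = 13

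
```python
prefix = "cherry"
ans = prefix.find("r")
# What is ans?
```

Trace (tracking ans):
prefix = 'cherry'  # -> prefix = 'cherry'
ans = prefix.find('r')  # -> ans = 3

Answer: 3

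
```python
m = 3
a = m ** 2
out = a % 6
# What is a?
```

Answer: 9

Derivation:
Trace (tracking a):
m = 3  # -> m = 3
a = m ** 2  # -> a = 9
out = a % 6  # -> out = 3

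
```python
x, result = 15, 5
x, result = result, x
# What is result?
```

Answer: 15

Derivation:
Trace (tracking result):
x, result = (15, 5)  # -> x = 15, result = 5
x, result = (result, x)  # -> x = 5, result = 15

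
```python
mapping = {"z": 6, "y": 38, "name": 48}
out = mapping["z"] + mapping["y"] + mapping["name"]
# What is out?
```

Answer: 92

Derivation:
Trace (tracking out):
mapping = {'z': 6, 'y': 38, 'name': 48}  # -> mapping = {'z': 6, 'y': 38, 'name': 48}
out = mapping['z'] + mapping['y'] + mapping['name']  # -> out = 92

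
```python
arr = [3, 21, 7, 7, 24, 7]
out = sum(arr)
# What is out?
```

Answer: 69

Derivation:
Trace (tracking out):
arr = [3, 21, 7, 7, 24, 7]  # -> arr = [3, 21, 7, 7, 24, 7]
out = sum(arr)  # -> out = 69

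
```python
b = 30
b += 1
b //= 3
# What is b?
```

Answer: 10

Derivation:
Trace (tracking b):
b = 30  # -> b = 30
b += 1  # -> b = 31
b //= 3  # -> b = 10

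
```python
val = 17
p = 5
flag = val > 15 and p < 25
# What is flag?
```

Answer: True

Derivation:
Trace (tracking flag):
val = 17  # -> val = 17
p = 5  # -> p = 5
flag = val > 15 and p < 25  # -> flag = True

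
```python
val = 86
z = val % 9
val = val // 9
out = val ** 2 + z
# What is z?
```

Answer: 5

Derivation:
Trace (tracking z):
val = 86  # -> val = 86
z = val % 9  # -> z = 5
val = val // 9  # -> val = 9
out = val ** 2 + z  # -> out = 86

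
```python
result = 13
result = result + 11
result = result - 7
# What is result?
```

Trace (tracking result):
result = 13  # -> result = 13
result = result + 11  # -> result = 24
result = result - 7  # -> result = 17

Answer: 17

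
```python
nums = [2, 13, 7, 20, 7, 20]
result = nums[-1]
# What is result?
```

Trace (tracking result):
nums = [2, 13, 7, 20, 7, 20]  # -> nums = [2, 13, 7, 20, 7, 20]
result = nums[-1]  # -> result = 20

Answer: 20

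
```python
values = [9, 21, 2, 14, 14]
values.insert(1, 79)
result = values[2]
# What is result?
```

Answer: 21

Derivation:
Trace (tracking result):
values = [9, 21, 2, 14, 14]  # -> values = [9, 21, 2, 14, 14]
values.insert(1, 79)  # -> values = [9, 79, 21, 2, 14, 14]
result = values[2]  # -> result = 21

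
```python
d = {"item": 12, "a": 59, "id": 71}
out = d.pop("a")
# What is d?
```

Answer: {'item': 12, 'id': 71}

Derivation:
Trace (tracking d):
d = {'item': 12, 'a': 59, 'id': 71}  # -> d = {'item': 12, 'a': 59, 'id': 71}
out = d.pop('a')  # -> out = 59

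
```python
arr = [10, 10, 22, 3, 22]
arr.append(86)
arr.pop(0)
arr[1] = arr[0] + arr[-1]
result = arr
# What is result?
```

Answer: [10, 96, 3, 22, 86]

Derivation:
Trace (tracking result):
arr = [10, 10, 22, 3, 22]  # -> arr = [10, 10, 22, 3, 22]
arr.append(86)  # -> arr = [10, 10, 22, 3, 22, 86]
arr.pop(0)  # -> arr = [10, 22, 3, 22, 86]
arr[1] = arr[0] + arr[-1]  # -> arr = [10, 96, 3, 22, 86]
result = arr  # -> result = [10, 96, 3, 22, 86]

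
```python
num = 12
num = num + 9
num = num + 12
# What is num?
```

Trace (tracking num):
num = 12  # -> num = 12
num = num + 9  # -> num = 21
num = num + 12  # -> num = 33

Answer: 33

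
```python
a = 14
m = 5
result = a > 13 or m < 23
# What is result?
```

Trace (tracking result):
a = 14  # -> a = 14
m = 5  # -> m = 5
result = a > 13 or m < 23  # -> result = True

Answer: True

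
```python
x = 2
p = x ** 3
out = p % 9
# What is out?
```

Answer: 8

Derivation:
Trace (tracking out):
x = 2  # -> x = 2
p = x ** 3  # -> p = 8
out = p % 9  # -> out = 8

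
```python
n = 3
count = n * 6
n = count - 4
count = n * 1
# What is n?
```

Answer: 14

Derivation:
Trace (tracking n):
n = 3  # -> n = 3
count = n * 6  # -> count = 18
n = count - 4  # -> n = 14
count = n * 1  # -> count = 14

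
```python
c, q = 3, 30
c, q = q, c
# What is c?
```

Answer: 30

Derivation:
Trace (tracking c):
c, q = (3, 30)  # -> c = 3, q = 30
c, q = (q, c)  # -> c = 30, q = 3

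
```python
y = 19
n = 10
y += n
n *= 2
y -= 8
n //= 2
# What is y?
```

Trace (tracking y):
y = 19  # -> y = 19
n = 10  # -> n = 10
y += n  # -> y = 29
n *= 2  # -> n = 20
y -= 8  # -> y = 21
n //= 2  # -> n = 10

Answer: 21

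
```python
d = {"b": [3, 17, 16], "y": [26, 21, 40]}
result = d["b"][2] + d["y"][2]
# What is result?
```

Answer: 56

Derivation:
Trace (tracking result):
d = {'b': [3, 17, 16], 'y': [26, 21, 40]}  # -> d = {'b': [3, 17, 16], 'y': [26, 21, 40]}
result = d['b'][2] + d['y'][2]  # -> result = 56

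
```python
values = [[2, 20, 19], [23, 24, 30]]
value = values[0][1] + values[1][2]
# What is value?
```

Trace (tracking value):
values = [[2, 20, 19], [23, 24, 30]]  # -> values = [[2, 20, 19], [23, 24, 30]]
value = values[0][1] + values[1][2]  # -> value = 50

Answer: 50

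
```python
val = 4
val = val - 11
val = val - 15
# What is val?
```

Answer: -22

Derivation:
Trace (tracking val):
val = 4  # -> val = 4
val = val - 11  # -> val = -7
val = val - 15  # -> val = -22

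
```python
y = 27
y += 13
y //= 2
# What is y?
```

Answer: 20

Derivation:
Trace (tracking y):
y = 27  # -> y = 27
y += 13  # -> y = 40
y //= 2  # -> y = 20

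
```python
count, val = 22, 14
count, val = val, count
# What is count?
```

Trace (tracking count):
count, val = (22, 14)  # -> count = 22, val = 14
count, val = (val, count)  # -> count = 14, val = 22

Answer: 14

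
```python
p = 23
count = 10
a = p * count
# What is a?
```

Trace (tracking a):
p = 23  # -> p = 23
count = 10  # -> count = 10
a = p * count  # -> a = 230

Answer: 230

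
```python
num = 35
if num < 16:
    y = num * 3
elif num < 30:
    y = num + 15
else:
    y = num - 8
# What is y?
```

Trace (tracking y):
num = 35  # -> num = 35
if num < 16:  # condition is False
elif num < 30:  # condition is False
else:
    y = num - 8  # -> y = 27

Answer: 27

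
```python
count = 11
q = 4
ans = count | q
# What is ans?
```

Trace (tracking ans):
count = 11  # -> count = 11
q = 4  # -> q = 4
ans = count | q  # -> ans = 15

Answer: 15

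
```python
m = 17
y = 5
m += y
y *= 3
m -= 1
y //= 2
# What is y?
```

Trace (tracking y):
m = 17  # -> m = 17
y = 5  # -> y = 5
m += y  # -> m = 22
y *= 3  # -> y = 15
m -= 1  # -> m = 21
y //= 2  # -> y = 7

Answer: 7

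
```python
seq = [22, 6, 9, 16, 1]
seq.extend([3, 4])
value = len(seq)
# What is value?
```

Trace (tracking value):
seq = [22, 6, 9, 16, 1]  # -> seq = [22, 6, 9, 16, 1]
seq.extend([3, 4])  # -> seq = [22, 6, 9, 16, 1, 3, 4]
value = len(seq)  # -> value = 7

Answer: 7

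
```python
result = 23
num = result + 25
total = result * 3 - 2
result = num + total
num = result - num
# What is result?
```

Trace (tracking result):
result = 23  # -> result = 23
num = result + 25  # -> num = 48
total = result * 3 - 2  # -> total = 67
result = num + total  # -> result = 115
num = result - num  # -> num = 67

Answer: 115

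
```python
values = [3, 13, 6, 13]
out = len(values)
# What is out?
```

Answer: 4

Derivation:
Trace (tracking out):
values = [3, 13, 6, 13]  # -> values = [3, 13, 6, 13]
out = len(values)  # -> out = 4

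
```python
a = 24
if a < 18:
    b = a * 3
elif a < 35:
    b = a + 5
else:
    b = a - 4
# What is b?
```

Answer: 29

Derivation:
Trace (tracking b):
a = 24  # -> a = 24
if a < 18:  # condition is False
elif a < 35:  # condition is True
    b = a + 5  # -> b = 29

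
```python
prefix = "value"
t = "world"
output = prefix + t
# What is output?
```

Answer: 'valueworld'

Derivation:
Trace (tracking output):
prefix = 'value'  # -> prefix = 'value'
t = 'world'  # -> t = 'world'
output = prefix + t  # -> output = 'valueworld'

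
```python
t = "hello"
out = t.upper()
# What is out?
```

Answer: 'HELLO'

Derivation:
Trace (tracking out):
t = 'hello'  # -> t = 'hello'
out = t.upper()  # -> out = 'HELLO'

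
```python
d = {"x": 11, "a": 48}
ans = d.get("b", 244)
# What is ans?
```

Answer: 244

Derivation:
Trace (tracking ans):
d = {'x': 11, 'a': 48}  # -> d = {'x': 11, 'a': 48}
ans = d.get('b', 244)  # -> ans = 244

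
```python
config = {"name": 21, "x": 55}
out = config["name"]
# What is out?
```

Answer: 21

Derivation:
Trace (tracking out):
config = {'name': 21, 'x': 55}  # -> config = {'name': 21, 'x': 55}
out = config['name']  # -> out = 21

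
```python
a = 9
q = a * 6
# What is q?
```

Answer: 54

Derivation:
Trace (tracking q):
a = 9  # -> a = 9
q = a * 6  # -> q = 54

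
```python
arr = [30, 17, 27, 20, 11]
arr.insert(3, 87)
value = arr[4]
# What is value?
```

Answer: 20

Derivation:
Trace (tracking value):
arr = [30, 17, 27, 20, 11]  # -> arr = [30, 17, 27, 20, 11]
arr.insert(3, 87)  # -> arr = [30, 17, 27, 87, 20, 11]
value = arr[4]  # -> value = 20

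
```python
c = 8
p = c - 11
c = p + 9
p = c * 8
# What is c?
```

Trace (tracking c):
c = 8  # -> c = 8
p = c - 11  # -> p = -3
c = p + 9  # -> c = 6
p = c * 8  # -> p = 48

Answer: 6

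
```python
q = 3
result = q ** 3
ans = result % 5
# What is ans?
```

Trace (tracking ans):
q = 3  # -> q = 3
result = q ** 3  # -> result = 27
ans = result % 5  # -> ans = 2

Answer: 2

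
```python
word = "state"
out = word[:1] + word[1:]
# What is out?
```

Trace (tracking out):
word = 'state'  # -> word = 'state'
out = word[:1] + word[1:]  # -> out = 'state'

Answer: 'state'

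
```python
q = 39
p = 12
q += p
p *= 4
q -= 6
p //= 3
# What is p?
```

Trace (tracking p):
q = 39  # -> q = 39
p = 12  # -> p = 12
q += p  # -> q = 51
p *= 4  # -> p = 48
q -= 6  # -> q = 45
p //= 3  # -> p = 16

Answer: 16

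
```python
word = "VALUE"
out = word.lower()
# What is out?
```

Answer: 'value'

Derivation:
Trace (tracking out):
word = 'VALUE'  # -> word = 'VALUE'
out = word.lower()  # -> out = 'value'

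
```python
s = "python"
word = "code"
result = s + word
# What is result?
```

Answer: 'pythoncode'

Derivation:
Trace (tracking result):
s = 'python'  # -> s = 'python'
word = 'code'  # -> word = 'code'
result = s + word  # -> result = 'pythoncode'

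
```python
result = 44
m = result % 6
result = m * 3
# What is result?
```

Trace (tracking result):
result = 44  # -> result = 44
m = result % 6  # -> m = 2
result = m * 3  # -> result = 6

Answer: 6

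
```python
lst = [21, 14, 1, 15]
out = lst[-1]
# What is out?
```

Trace (tracking out):
lst = [21, 14, 1, 15]  # -> lst = [21, 14, 1, 15]
out = lst[-1]  # -> out = 15

Answer: 15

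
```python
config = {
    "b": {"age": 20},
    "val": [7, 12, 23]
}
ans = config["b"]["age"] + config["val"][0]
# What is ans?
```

Answer: 27

Derivation:
Trace (tracking ans):
config = {'b': {'age': 20}, 'val': [7, 12, 23]}  # -> config = {'b': {'age': 20}, 'val': [7, 12, 23]}
ans = config['b']['age'] + config['val'][0]  # -> ans = 27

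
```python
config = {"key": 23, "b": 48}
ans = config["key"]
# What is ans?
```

Answer: 23

Derivation:
Trace (tracking ans):
config = {'key': 23, 'b': 48}  # -> config = {'key': 23, 'b': 48}
ans = config['key']  # -> ans = 23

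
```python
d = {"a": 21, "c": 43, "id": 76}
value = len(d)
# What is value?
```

Answer: 3

Derivation:
Trace (tracking value):
d = {'a': 21, 'c': 43, 'id': 76}  # -> d = {'a': 21, 'c': 43, 'id': 76}
value = len(d)  # -> value = 3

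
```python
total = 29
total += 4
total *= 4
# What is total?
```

Trace (tracking total):
total = 29  # -> total = 29
total += 4  # -> total = 33
total *= 4  # -> total = 132

Answer: 132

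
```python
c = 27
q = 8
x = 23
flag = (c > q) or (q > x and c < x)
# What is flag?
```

Trace (tracking flag):
c = 27  # -> c = 27
q = 8  # -> q = 8
x = 23  # -> x = 23
flag = c > q or (q > x and c < x)  # -> flag = True

Answer: True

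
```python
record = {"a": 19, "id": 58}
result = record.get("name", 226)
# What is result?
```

Answer: 226

Derivation:
Trace (tracking result):
record = {'a': 19, 'id': 58}  # -> record = {'a': 19, 'id': 58}
result = record.get('name', 226)  # -> result = 226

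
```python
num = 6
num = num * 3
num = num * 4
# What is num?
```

Trace (tracking num):
num = 6  # -> num = 6
num = num * 3  # -> num = 18
num = num * 4  # -> num = 72

Answer: 72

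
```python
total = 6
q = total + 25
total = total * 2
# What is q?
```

Trace (tracking q):
total = 6  # -> total = 6
q = total + 25  # -> q = 31
total = total * 2  # -> total = 12

Answer: 31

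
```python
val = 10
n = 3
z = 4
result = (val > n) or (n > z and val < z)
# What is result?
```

Answer: True

Derivation:
Trace (tracking result):
val = 10  # -> val = 10
n = 3  # -> n = 3
z = 4  # -> z = 4
result = val > n or (n > z and val < z)  # -> result = True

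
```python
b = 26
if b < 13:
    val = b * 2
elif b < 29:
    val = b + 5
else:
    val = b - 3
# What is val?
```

Trace (tracking val):
b = 26  # -> b = 26
if b < 13:  # condition is False
elif b < 29:  # condition is True
    val = b + 5  # -> val = 31

Answer: 31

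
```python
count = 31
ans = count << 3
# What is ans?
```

Answer: 248

Derivation:
Trace (tracking ans):
count = 31  # -> count = 31
ans = count << 3  # -> ans = 248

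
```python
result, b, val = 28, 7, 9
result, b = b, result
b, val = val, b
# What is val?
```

Trace (tracking val):
result, b, val = (28, 7, 9)  # -> result = 28, b = 7, val = 9
result, b = (b, result)  # -> result = 7, b = 28
b, val = (val, b)  # -> b = 9, val = 28

Answer: 28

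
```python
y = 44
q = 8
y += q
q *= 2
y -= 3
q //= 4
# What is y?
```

Answer: 49

Derivation:
Trace (tracking y):
y = 44  # -> y = 44
q = 8  # -> q = 8
y += q  # -> y = 52
q *= 2  # -> q = 16
y -= 3  # -> y = 49
q //= 4  # -> q = 4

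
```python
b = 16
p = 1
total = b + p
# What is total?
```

Answer: 17

Derivation:
Trace (tracking total):
b = 16  # -> b = 16
p = 1  # -> p = 1
total = b + p  # -> total = 17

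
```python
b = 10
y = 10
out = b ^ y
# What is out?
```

Answer: 0

Derivation:
Trace (tracking out):
b = 10  # -> b = 10
y = 10  # -> y = 10
out = b ^ y  # -> out = 0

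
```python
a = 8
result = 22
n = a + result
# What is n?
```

Answer: 30

Derivation:
Trace (tracking n):
a = 8  # -> a = 8
result = 22  # -> result = 22
n = a + result  # -> n = 30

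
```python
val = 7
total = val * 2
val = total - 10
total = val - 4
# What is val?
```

Answer: 4

Derivation:
Trace (tracking val):
val = 7  # -> val = 7
total = val * 2  # -> total = 14
val = total - 10  # -> val = 4
total = val - 4  # -> total = 0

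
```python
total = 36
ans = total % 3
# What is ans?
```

Trace (tracking ans):
total = 36  # -> total = 36
ans = total % 3  # -> ans = 0

Answer: 0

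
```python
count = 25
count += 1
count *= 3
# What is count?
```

Answer: 78

Derivation:
Trace (tracking count):
count = 25  # -> count = 25
count += 1  # -> count = 26
count *= 3  # -> count = 78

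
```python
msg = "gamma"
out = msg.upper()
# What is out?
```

Answer: 'GAMMA'

Derivation:
Trace (tracking out):
msg = 'gamma'  # -> msg = 'gamma'
out = msg.upper()  # -> out = 'GAMMA'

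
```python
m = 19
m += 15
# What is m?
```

Trace (tracking m):
m = 19  # -> m = 19
m += 15  # -> m = 34

Answer: 34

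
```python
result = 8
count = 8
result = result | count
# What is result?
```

Trace (tracking result):
result = 8  # -> result = 8
count = 8  # -> count = 8
result = result | count  # -> result = 8

Answer: 8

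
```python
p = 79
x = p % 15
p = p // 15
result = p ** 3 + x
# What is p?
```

Trace (tracking p):
p = 79  # -> p = 79
x = p % 15  # -> x = 4
p = p // 15  # -> p = 5
result = p ** 3 + x  # -> result = 129

Answer: 5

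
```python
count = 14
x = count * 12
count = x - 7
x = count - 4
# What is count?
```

Trace (tracking count):
count = 14  # -> count = 14
x = count * 12  # -> x = 168
count = x - 7  # -> count = 161
x = count - 4  # -> x = 157

Answer: 161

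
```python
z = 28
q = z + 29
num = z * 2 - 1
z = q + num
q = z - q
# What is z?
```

Trace (tracking z):
z = 28  # -> z = 28
q = z + 29  # -> q = 57
num = z * 2 - 1  # -> num = 55
z = q + num  # -> z = 112
q = z - q  # -> q = 55

Answer: 112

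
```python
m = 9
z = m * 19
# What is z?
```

Answer: 171

Derivation:
Trace (tracking z):
m = 9  # -> m = 9
z = m * 19  # -> z = 171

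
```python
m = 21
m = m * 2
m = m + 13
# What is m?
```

Answer: 55

Derivation:
Trace (tracking m):
m = 21  # -> m = 21
m = m * 2  # -> m = 42
m = m + 13  # -> m = 55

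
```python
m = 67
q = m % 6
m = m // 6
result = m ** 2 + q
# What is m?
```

Answer: 11

Derivation:
Trace (tracking m):
m = 67  # -> m = 67
q = m % 6  # -> q = 1
m = m // 6  # -> m = 11
result = m ** 2 + q  # -> result = 122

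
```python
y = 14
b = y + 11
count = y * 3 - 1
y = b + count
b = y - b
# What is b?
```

Answer: 41

Derivation:
Trace (tracking b):
y = 14  # -> y = 14
b = y + 11  # -> b = 25
count = y * 3 - 1  # -> count = 41
y = b + count  # -> y = 66
b = y - b  # -> b = 41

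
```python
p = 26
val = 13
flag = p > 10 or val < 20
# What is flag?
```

Answer: True

Derivation:
Trace (tracking flag):
p = 26  # -> p = 26
val = 13  # -> val = 13
flag = p > 10 or val < 20  # -> flag = True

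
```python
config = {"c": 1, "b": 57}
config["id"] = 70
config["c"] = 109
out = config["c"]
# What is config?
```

Trace (tracking config):
config = {'c': 1, 'b': 57}  # -> config = {'c': 1, 'b': 57}
config['id'] = 70  # -> config = {'c': 1, 'b': 57, 'id': 70}
config['c'] = 109  # -> config = {'c': 109, 'b': 57, 'id': 70}
out = config['c']  # -> out = 109

Answer: {'c': 109, 'b': 57, 'id': 70}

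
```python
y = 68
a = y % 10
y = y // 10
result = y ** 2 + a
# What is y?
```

Trace (tracking y):
y = 68  # -> y = 68
a = y % 10  # -> a = 8
y = y // 10  # -> y = 6
result = y ** 2 + a  # -> result = 44

Answer: 6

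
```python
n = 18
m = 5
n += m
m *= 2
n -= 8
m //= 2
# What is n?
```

Answer: 15

Derivation:
Trace (tracking n):
n = 18  # -> n = 18
m = 5  # -> m = 5
n += m  # -> n = 23
m *= 2  # -> m = 10
n -= 8  # -> n = 15
m //= 2  # -> m = 5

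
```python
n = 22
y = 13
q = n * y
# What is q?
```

Answer: 286

Derivation:
Trace (tracking q):
n = 22  # -> n = 22
y = 13  # -> y = 13
q = n * y  # -> q = 286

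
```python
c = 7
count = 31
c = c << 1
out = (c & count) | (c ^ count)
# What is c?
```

Answer: 14

Derivation:
Trace (tracking c):
c = 7  # -> c = 7
count = 31  # -> count = 31
c = c << 1  # -> c = 14
out = c & count | c ^ count  # -> out = 31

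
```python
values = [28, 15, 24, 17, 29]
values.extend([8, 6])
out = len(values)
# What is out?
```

Answer: 7

Derivation:
Trace (tracking out):
values = [28, 15, 24, 17, 29]  # -> values = [28, 15, 24, 17, 29]
values.extend([8, 6])  # -> values = [28, 15, 24, 17, 29, 8, 6]
out = len(values)  # -> out = 7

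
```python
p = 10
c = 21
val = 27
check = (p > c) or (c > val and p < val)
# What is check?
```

Trace (tracking check):
p = 10  # -> p = 10
c = 21  # -> c = 21
val = 27  # -> val = 27
check = p > c or (c > val and p < val)  # -> check = False

Answer: False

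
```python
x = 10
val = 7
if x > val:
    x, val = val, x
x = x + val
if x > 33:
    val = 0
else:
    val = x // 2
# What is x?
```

Answer: 17

Derivation:
Trace (tracking x):
x = 10  # -> x = 10
val = 7  # -> val = 7
if x > val:  # condition is True
    x, val = (val, x)  # -> x = 7, val = 10
x = x + val  # -> x = 17
if x > 33:  # condition is False
else:
    val = x // 2  # -> val = 8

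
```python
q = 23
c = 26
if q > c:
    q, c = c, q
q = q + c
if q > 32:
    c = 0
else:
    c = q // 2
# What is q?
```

Answer: 49

Derivation:
Trace (tracking q):
q = 23  # -> q = 23
c = 26  # -> c = 26
if q > c:  # condition is False
q = q + c  # -> q = 49
if q > 32:  # condition is True
    c = 0  # -> c = 0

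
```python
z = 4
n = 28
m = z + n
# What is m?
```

Trace (tracking m):
z = 4  # -> z = 4
n = 28  # -> n = 28
m = z + n  # -> m = 32

Answer: 32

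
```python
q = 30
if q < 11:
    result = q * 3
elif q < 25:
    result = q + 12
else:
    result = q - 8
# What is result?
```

Trace (tracking result):
q = 30  # -> q = 30
if q < 11:  # condition is False
elif q < 25:  # condition is False
else:
    result = q - 8  # -> result = 22

Answer: 22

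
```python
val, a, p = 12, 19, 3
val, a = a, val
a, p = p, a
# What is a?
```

Trace (tracking a):
val, a, p = (12, 19, 3)  # -> val = 12, a = 19, p = 3
val, a = (a, val)  # -> val = 19, a = 12
a, p = (p, a)  # -> a = 3, p = 12

Answer: 3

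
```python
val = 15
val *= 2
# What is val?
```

Answer: 30

Derivation:
Trace (tracking val):
val = 15  # -> val = 15
val *= 2  # -> val = 30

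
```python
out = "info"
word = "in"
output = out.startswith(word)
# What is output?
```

Trace (tracking output):
out = 'info'  # -> out = 'info'
word = 'in'  # -> word = 'in'
output = out.startswith(word)  # -> output = True

Answer: True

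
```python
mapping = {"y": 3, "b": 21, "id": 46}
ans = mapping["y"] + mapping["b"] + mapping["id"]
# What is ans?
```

Answer: 70

Derivation:
Trace (tracking ans):
mapping = {'y': 3, 'b': 21, 'id': 46}  # -> mapping = {'y': 3, 'b': 21, 'id': 46}
ans = mapping['y'] + mapping['b'] + mapping['id']  # -> ans = 70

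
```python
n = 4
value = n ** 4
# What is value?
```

Answer: 256

Derivation:
Trace (tracking value):
n = 4  # -> n = 4
value = n ** 4  # -> value = 256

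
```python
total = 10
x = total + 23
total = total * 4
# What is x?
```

Answer: 33

Derivation:
Trace (tracking x):
total = 10  # -> total = 10
x = total + 23  # -> x = 33
total = total * 4  # -> total = 40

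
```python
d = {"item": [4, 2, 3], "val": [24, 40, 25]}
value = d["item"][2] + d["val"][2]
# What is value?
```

Trace (tracking value):
d = {'item': [4, 2, 3], 'val': [24, 40, 25]}  # -> d = {'item': [4, 2, 3], 'val': [24, 40, 25]}
value = d['item'][2] + d['val'][2]  # -> value = 28

Answer: 28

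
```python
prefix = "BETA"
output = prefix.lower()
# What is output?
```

Answer: 'beta'

Derivation:
Trace (tracking output):
prefix = 'BETA'  # -> prefix = 'BETA'
output = prefix.lower()  # -> output = 'beta'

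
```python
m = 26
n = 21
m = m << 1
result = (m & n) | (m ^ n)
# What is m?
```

Trace (tracking m):
m = 26  # -> m = 26
n = 21  # -> n = 21
m = m << 1  # -> m = 52
result = m & n | m ^ n  # -> result = 53

Answer: 52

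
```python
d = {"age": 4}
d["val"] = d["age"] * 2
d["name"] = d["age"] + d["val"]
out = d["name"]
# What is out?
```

Answer: 12

Derivation:
Trace (tracking out):
d = {'age': 4}  # -> d = {'age': 4}
d['val'] = d['age'] * 2  # -> d = {'age': 4, 'val': 8}
d['name'] = d['age'] + d['val']  # -> d = {'age': 4, 'val': 8, 'name': 12}
out = d['name']  # -> out = 12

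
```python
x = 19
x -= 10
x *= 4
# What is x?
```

Answer: 36

Derivation:
Trace (tracking x):
x = 19  # -> x = 19
x -= 10  # -> x = 9
x *= 4  # -> x = 36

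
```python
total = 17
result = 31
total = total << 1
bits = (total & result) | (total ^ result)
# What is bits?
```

Trace (tracking bits):
total = 17  # -> total = 17
result = 31  # -> result = 31
total = total << 1  # -> total = 34
bits = total & result | total ^ result  # -> bits = 63

Answer: 63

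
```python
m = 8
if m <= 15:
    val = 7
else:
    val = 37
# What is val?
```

Trace (tracking val):
m = 8  # -> m = 8
if m <= 15:  # condition is True
    val = 7  # -> val = 7

Answer: 7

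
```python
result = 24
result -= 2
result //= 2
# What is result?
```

Trace (tracking result):
result = 24  # -> result = 24
result -= 2  # -> result = 22
result //= 2  # -> result = 11

Answer: 11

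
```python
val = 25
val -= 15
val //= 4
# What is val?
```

Answer: 2

Derivation:
Trace (tracking val):
val = 25  # -> val = 25
val -= 15  # -> val = 10
val //= 4  # -> val = 2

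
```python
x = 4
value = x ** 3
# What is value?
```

Trace (tracking value):
x = 4  # -> x = 4
value = x ** 3  # -> value = 64

Answer: 64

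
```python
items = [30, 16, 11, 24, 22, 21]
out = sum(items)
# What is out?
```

Answer: 124

Derivation:
Trace (tracking out):
items = [30, 16, 11, 24, 22, 21]  # -> items = [30, 16, 11, 24, 22, 21]
out = sum(items)  # -> out = 124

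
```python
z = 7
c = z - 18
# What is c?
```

Trace (tracking c):
z = 7  # -> z = 7
c = z - 18  # -> c = -11

Answer: -11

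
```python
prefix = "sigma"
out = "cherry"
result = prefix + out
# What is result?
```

Answer: 'sigmacherry'

Derivation:
Trace (tracking result):
prefix = 'sigma'  # -> prefix = 'sigma'
out = 'cherry'  # -> out = 'cherry'
result = prefix + out  # -> result = 'sigmacherry'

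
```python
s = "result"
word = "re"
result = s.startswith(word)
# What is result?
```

Trace (tracking result):
s = 'result'  # -> s = 'result'
word = 're'  # -> word = 're'
result = s.startswith(word)  # -> result = True

Answer: True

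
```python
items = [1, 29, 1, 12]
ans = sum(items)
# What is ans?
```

Answer: 43

Derivation:
Trace (tracking ans):
items = [1, 29, 1, 12]  # -> items = [1, 29, 1, 12]
ans = sum(items)  # -> ans = 43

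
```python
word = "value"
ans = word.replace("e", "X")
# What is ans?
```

Answer: 'valuX'

Derivation:
Trace (tracking ans):
word = 'value'  # -> word = 'value'
ans = word.replace('e', 'X')  # -> ans = 'valuX'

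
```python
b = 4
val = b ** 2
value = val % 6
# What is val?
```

Trace (tracking val):
b = 4  # -> b = 4
val = b ** 2  # -> val = 16
value = val % 6  # -> value = 4

Answer: 16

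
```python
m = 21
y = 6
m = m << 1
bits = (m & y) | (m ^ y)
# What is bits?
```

Trace (tracking bits):
m = 21  # -> m = 21
y = 6  # -> y = 6
m = m << 1  # -> m = 42
bits = m & y | m ^ y  # -> bits = 46

Answer: 46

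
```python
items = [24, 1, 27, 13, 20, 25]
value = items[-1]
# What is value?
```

Answer: 25

Derivation:
Trace (tracking value):
items = [24, 1, 27, 13, 20, 25]  # -> items = [24, 1, 27, 13, 20, 25]
value = items[-1]  # -> value = 25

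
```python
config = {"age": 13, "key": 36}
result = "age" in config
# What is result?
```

Answer: True

Derivation:
Trace (tracking result):
config = {'age': 13, 'key': 36}  # -> config = {'age': 13, 'key': 36}
result = 'age' in config  # -> result = True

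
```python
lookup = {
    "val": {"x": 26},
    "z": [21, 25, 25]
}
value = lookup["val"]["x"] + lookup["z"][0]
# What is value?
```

Answer: 47

Derivation:
Trace (tracking value):
lookup = {'val': {'x': 26}, 'z': [21, 25, 25]}  # -> lookup = {'val': {'x': 26}, 'z': [21, 25, 25]}
value = lookup['val']['x'] + lookup['z'][0]  # -> value = 47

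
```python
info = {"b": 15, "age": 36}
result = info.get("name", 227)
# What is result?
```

Trace (tracking result):
info = {'b': 15, 'age': 36}  # -> info = {'b': 15, 'age': 36}
result = info.get('name', 227)  # -> result = 227

Answer: 227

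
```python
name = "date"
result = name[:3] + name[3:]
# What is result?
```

Answer: 'date'

Derivation:
Trace (tracking result):
name = 'date'  # -> name = 'date'
result = name[:3] + name[3:]  # -> result = 'date'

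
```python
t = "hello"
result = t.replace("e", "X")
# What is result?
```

Answer: 'hXllo'

Derivation:
Trace (tracking result):
t = 'hello'  # -> t = 'hello'
result = t.replace('e', 'X')  # -> result = 'hXllo'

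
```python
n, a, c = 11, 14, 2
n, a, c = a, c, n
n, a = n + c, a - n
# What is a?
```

Trace (tracking a):
n, a, c = (11, 14, 2)  # -> n = 11, a = 14, c = 2
n, a, c = (a, c, n)  # -> n = 14, a = 2, c = 11
n, a = (n + c, a - n)  # -> n = 25, a = -12

Answer: -12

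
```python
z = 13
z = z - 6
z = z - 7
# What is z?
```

Answer: 0

Derivation:
Trace (tracking z):
z = 13  # -> z = 13
z = z - 6  # -> z = 7
z = z - 7  # -> z = 0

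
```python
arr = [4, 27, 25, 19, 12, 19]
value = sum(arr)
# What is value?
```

Answer: 106

Derivation:
Trace (tracking value):
arr = [4, 27, 25, 19, 12, 19]  # -> arr = [4, 27, 25, 19, 12, 19]
value = sum(arr)  # -> value = 106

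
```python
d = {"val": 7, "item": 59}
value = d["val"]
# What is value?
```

Trace (tracking value):
d = {'val': 7, 'item': 59}  # -> d = {'val': 7, 'item': 59}
value = d['val']  # -> value = 7

Answer: 7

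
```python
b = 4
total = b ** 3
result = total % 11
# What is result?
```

Trace (tracking result):
b = 4  # -> b = 4
total = b ** 3  # -> total = 64
result = total % 11  # -> result = 9

Answer: 9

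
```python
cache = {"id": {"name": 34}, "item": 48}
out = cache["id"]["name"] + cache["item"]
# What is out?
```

Answer: 82

Derivation:
Trace (tracking out):
cache = {'id': {'name': 34}, 'item': 48}  # -> cache = {'id': {'name': 34}, 'item': 48}
out = cache['id']['name'] + cache['item']  # -> out = 82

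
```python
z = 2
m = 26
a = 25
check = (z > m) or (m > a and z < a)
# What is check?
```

Answer: True

Derivation:
Trace (tracking check):
z = 2  # -> z = 2
m = 26  # -> m = 26
a = 25  # -> a = 25
check = z > m or (m > a and z < a)  # -> check = True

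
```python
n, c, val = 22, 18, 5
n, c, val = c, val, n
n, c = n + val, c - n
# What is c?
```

Trace (tracking c):
n, c, val = (22, 18, 5)  # -> n = 22, c = 18, val = 5
n, c, val = (c, val, n)  # -> n = 18, c = 5, val = 22
n, c = (n + val, c - n)  # -> n = 40, c = -13

Answer: -13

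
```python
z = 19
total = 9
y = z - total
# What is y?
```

Answer: 10

Derivation:
Trace (tracking y):
z = 19  # -> z = 19
total = 9  # -> total = 9
y = z - total  # -> y = 10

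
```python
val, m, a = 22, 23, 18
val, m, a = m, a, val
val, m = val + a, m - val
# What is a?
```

Trace (tracking a):
val, m, a = (22, 23, 18)  # -> val = 22, m = 23, a = 18
val, m, a = (m, a, val)  # -> val = 23, m = 18, a = 22
val, m = (val + a, m - val)  # -> val = 45, m = -5

Answer: 22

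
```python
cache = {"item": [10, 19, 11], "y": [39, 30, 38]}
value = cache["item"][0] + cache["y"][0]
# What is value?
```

Trace (tracking value):
cache = {'item': [10, 19, 11], 'y': [39, 30, 38]}  # -> cache = {'item': [10, 19, 11], 'y': [39, 30, 38]}
value = cache['item'][0] + cache['y'][0]  # -> value = 49

Answer: 49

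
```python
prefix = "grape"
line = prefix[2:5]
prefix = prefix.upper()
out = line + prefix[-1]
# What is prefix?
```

Answer: 'GRAPE'

Derivation:
Trace (tracking prefix):
prefix = 'grape'  # -> prefix = 'grape'
line = prefix[2:5]  # -> line = 'ape'
prefix = prefix.upper()  # -> prefix = 'GRAPE'
out = line + prefix[-1]  # -> out = 'apeE'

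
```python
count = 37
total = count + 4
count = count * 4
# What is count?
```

Answer: 148

Derivation:
Trace (tracking count):
count = 37  # -> count = 37
total = count + 4  # -> total = 41
count = count * 4  # -> count = 148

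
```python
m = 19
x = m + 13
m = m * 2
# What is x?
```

Answer: 32

Derivation:
Trace (tracking x):
m = 19  # -> m = 19
x = m + 13  # -> x = 32
m = m * 2  # -> m = 38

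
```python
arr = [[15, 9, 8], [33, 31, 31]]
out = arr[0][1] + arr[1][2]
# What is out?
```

Answer: 40

Derivation:
Trace (tracking out):
arr = [[15, 9, 8], [33, 31, 31]]  # -> arr = [[15, 9, 8], [33, 31, 31]]
out = arr[0][1] + arr[1][2]  # -> out = 40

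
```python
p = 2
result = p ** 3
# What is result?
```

Trace (tracking result):
p = 2  # -> p = 2
result = p ** 3  # -> result = 8

Answer: 8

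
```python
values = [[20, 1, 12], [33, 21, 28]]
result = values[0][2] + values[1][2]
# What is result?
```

Answer: 40

Derivation:
Trace (tracking result):
values = [[20, 1, 12], [33, 21, 28]]  # -> values = [[20, 1, 12], [33, 21, 28]]
result = values[0][2] + values[1][2]  # -> result = 40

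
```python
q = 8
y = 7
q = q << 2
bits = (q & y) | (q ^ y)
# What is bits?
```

Trace (tracking bits):
q = 8  # -> q = 8
y = 7  # -> y = 7
q = q << 2  # -> q = 32
bits = q & y | q ^ y  # -> bits = 39

Answer: 39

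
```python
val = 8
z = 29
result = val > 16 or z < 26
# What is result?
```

Answer: False

Derivation:
Trace (tracking result):
val = 8  # -> val = 8
z = 29  # -> z = 29
result = val > 16 or z < 26  # -> result = False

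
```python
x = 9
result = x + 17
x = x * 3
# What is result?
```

Trace (tracking result):
x = 9  # -> x = 9
result = x + 17  # -> result = 26
x = x * 3  # -> x = 27

Answer: 26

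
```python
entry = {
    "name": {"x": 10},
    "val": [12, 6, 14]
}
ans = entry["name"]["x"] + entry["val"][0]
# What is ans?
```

Answer: 22

Derivation:
Trace (tracking ans):
entry = {'name': {'x': 10}, 'val': [12, 6, 14]}  # -> entry = {'name': {'x': 10}, 'val': [12, 6, 14]}
ans = entry['name']['x'] + entry['val'][0]  # -> ans = 22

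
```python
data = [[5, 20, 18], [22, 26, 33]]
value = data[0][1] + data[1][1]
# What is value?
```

Answer: 46

Derivation:
Trace (tracking value):
data = [[5, 20, 18], [22, 26, 33]]  # -> data = [[5, 20, 18], [22, 26, 33]]
value = data[0][1] + data[1][1]  # -> value = 46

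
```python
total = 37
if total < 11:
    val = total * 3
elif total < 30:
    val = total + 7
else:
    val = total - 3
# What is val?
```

Trace (tracking val):
total = 37  # -> total = 37
if total < 11:  # condition is False
elif total < 30:  # condition is False
else:
    val = total - 3  # -> val = 34

Answer: 34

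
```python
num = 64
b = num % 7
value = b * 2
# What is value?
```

Trace (tracking value):
num = 64  # -> num = 64
b = num % 7  # -> b = 1
value = b * 2  # -> value = 2

Answer: 2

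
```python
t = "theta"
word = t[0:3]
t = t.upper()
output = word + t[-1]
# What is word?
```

Trace (tracking word):
t = 'theta'  # -> t = 'theta'
word = t[0:3]  # -> word = 'the'
t = t.upper()  # -> t = 'THETA'
output = word + t[-1]  # -> output = 'theA'

Answer: 'the'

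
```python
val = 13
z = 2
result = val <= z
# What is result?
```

Answer: False

Derivation:
Trace (tracking result):
val = 13  # -> val = 13
z = 2  # -> z = 2
result = val <= z  # -> result = False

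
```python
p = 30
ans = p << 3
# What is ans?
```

Trace (tracking ans):
p = 30  # -> p = 30
ans = p << 3  # -> ans = 240

Answer: 240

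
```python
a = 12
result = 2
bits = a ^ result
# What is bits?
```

Trace (tracking bits):
a = 12  # -> a = 12
result = 2  # -> result = 2
bits = a ^ result  # -> bits = 14

Answer: 14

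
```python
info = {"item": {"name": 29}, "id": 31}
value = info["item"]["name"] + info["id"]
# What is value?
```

Answer: 60

Derivation:
Trace (tracking value):
info = {'item': {'name': 29}, 'id': 31}  # -> info = {'item': {'name': 29}, 'id': 31}
value = info['item']['name'] + info['id']  # -> value = 60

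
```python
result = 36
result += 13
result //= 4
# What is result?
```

Answer: 12

Derivation:
Trace (tracking result):
result = 36  # -> result = 36
result += 13  # -> result = 49
result //= 4  # -> result = 12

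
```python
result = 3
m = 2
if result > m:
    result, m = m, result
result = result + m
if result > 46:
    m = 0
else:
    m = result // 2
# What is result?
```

Trace (tracking result):
result = 3  # -> result = 3
m = 2  # -> m = 2
if result > m:  # condition is True
    result, m = (m, result)  # -> result = 2, m = 3
result = result + m  # -> result = 5
if result > 46:  # condition is False
else:
    m = result // 2  # -> m = 2

Answer: 5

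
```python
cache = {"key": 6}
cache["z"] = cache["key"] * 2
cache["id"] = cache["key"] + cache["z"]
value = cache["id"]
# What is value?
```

Trace (tracking value):
cache = {'key': 6}  # -> cache = {'key': 6}
cache['z'] = cache['key'] * 2  # -> cache = {'key': 6, 'z': 12}
cache['id'] = cache['key'] + cache['z']  # -> cache = {'key': 6, 'z': 12, 'id': 18}
value = cache['id']  # -> value = 18

Answer: 18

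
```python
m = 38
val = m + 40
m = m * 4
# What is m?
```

Answer: 152

Derivation:
Trace (tracking m):
m = 38  # -> m = 38
val = m + 40  # -> val = 78
m = m * 4  # -> m = 152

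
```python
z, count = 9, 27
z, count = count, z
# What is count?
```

Answer: 9

Derivation:
Trace (tracking count):
z, count = (9, 27)  # -> z = 9, count = 27
z, count = (count, z)  # -> z = 27, count = 9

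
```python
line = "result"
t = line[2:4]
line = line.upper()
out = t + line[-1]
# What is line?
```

Trace (tracking line):
line = 'result'  # -> line = 'result'
t = line[2:4]  # -> t = 'su'
line = line.upper()  # -> line = 'RESULT'
out = t + line[-1]  # -> out = 'suT'

Answer: 'RESULT'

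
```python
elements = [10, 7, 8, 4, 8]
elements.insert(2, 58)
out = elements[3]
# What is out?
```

Answer: 8

Derivation:
Trace (tracking out):
elements = [10, 7, 8, 4, 8]  # -> elements = [10, 7, 8, 4, 8]
elements.insert(2, 58)  # -> elements = [10, 7, 58, 8, 4, 8]
out = elements[3]  # -> out = 8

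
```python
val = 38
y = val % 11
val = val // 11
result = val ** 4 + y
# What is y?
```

Answer: 5

Derivation:
Trace (tracking y):
val = 38  # -> val = 38
y = val % 11  # -> y = 5
val = val // 11  # -> val = 3
result = val ** 4 + y  # -> result = 86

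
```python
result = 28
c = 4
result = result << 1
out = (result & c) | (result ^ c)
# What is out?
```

Trace (tracking out):
result = 28  # -> result = 28
c = 4  # -> c = 4
result = result << 1  # -> result = 56
out = result & c | result ^ c  # -> out = 60

Answer: 60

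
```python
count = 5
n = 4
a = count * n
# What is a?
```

Trace (tracking a):
count = 5  # -> count = 5
n = 4  # -> n = 4
a = count * n  # -> a = 20

Answer: 20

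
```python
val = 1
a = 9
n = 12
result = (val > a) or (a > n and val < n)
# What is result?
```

Trace (tracking result):
val = 1  # -> val = 1
a = 9  # -> a = 9
n = 12  # -> n = 12
result = val > a or (a > n and val < n)  # -> result = False

Answer: False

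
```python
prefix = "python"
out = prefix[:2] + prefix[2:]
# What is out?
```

Trace (tracking out):
prefix = 'python'  # -> prefix = 'python'
out = prefix[:2] + prefix[2:]  # -> out = 'python'

Answer: 'python'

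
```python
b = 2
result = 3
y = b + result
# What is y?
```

Answer: 5

Derivation:
Trace (tracking y):
b = 2  # -> b = 2
result = 3  # -> result = 3
y = b + result  # -> y = 5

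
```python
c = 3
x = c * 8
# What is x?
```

Trace (tracking x):
c = 3  # -> c = 3
x = c * 8  # -> x = 24

Answer: 24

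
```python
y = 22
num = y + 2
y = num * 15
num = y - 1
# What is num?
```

Trace (tracking num):
y = 22  # -> y = 22
num = y + 2  # -> num = 24
y = num * 15  # -> y = 360
num = y - 1  # -> num = 359

Answer: 359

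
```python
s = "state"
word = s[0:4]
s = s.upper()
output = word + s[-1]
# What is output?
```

Trace (tracking output):
s = 'state'  # -> s = 'state'
word = s[0:4]  # -> word = 'stat'
s = s.upper()  # -> s = 'STATE'
output = word + s[-1]  # -> output = 'statE'

Answer: 'statE'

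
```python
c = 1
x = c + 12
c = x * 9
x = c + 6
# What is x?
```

Trace (tracking x):
c = 1  # -> c = 1
x = c + 12  # -> x = 13
c = x * 9  # -> c = 117
x = c + 6  # -> x = 123

Answer: 123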